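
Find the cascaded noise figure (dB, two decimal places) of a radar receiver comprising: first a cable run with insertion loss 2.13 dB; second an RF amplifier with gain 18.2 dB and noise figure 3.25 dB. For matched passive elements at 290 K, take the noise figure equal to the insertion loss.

Convert to linear (a loss of L dB is a gain of −L dB): F_i = 10^(NF_i/10), G_i = 10^(G_i,dB/10)
  Stage 1: F_1 = 10^(2.13/10) = 1.633, G_1 = 10^(−2.13/10) = 0.6124
  Stage 2: F_2 = 10^(3.25/10) = 2.113, G_2 = 10^(18.2/10) = 66.07
Friis cascade:
  F = 1.633 + (2.113 − 1)/0.6124 = 3.451
NF = 10 log₁₀(3.451) = 5.38 dB

5.38 dB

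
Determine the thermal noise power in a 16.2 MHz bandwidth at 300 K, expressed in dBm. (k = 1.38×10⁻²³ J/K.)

P_n = kTB = 1.38×10⁻²³ × 300 × 1.62×10⁷ = 6.71×10⁻¹⁴ W
In dBm: 10 log₁₀(6.71×10⁻¹⁴ / 10⁻³) = −101.7 dBm

−101.7 dBm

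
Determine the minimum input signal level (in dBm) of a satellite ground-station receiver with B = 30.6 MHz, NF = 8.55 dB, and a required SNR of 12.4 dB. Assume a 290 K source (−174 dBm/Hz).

−78.2 dBm

Sensitivity = −174 + 10 log₁₀(B) + NF + SNR_min
= −174 + 74.86 + 8.55 + 12.4
= −78.19 dBm → −78.2 dBm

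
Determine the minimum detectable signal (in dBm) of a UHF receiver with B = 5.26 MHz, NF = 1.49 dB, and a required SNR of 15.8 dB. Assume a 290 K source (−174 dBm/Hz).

−89.5 dBm

Sensitivity = −174 + 10 log₁₀(B) + NF + SNR_min
= −174 + 67.21 + 1.49 + 15.8
= −89.50 dBm → −89.5 dBm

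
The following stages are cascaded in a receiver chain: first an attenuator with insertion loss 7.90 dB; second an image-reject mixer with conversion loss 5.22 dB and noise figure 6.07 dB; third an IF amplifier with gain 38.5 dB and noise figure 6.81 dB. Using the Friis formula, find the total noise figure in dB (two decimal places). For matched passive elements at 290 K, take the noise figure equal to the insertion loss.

20.12 dB

Convert to linear (a loss of L dB is a gain of −L dB): F_i = 10^(NF_i/10), G_i = 10^(G_i,dB/10)
  Stage 1: F_1 = 10^(7.90/10) = 6.166, G_1 = 10^(−7.90/10) = 0.1622
  Stage 2: F_2 = 10^(6.07/10) = 4.046, G_2 = 10^(−5.22/10) = 0.3006
  Stage 3: F_3 = 10^(6.81/10) = 4.797, G_3 = 10^(38.5/10) = 7079
Friis cascade:
  F = 6.166 + (4.046 − 1)/0.1622 + (4.797 − 1)/0.04875 = 102.8
NF = 10 log₁₀(102.8) = 20.12 dB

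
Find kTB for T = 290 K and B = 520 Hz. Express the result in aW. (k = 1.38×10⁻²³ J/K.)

P_n = kTB = 1.38×10⁻²³ × 290 × 5.20×10² = 2.08×10⁻¹⁸ W = 2.08 aW

2.08 aW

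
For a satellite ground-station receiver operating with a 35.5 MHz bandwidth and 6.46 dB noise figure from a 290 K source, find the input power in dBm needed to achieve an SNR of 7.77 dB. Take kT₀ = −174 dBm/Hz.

−84.3 dBm

Sensitivity = −174 + 10 log₁₀(B) + NF + SNR_min
= −174 + 75.5 + 6.46 + 7.77
= −84.27 dBm → −84.3 dBm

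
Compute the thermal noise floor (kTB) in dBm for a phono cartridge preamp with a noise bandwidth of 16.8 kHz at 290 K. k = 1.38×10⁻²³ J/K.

−131.7 dBm

P_n = kTB = 1.38×10⁻²³ × 290 × 1.68×10⁴ = 6.72×10⁻¹⁷ W
In dBm: 10 log₁₀(6.72×10⁻¹⁷ / 10⁻³) = −131.7 dBm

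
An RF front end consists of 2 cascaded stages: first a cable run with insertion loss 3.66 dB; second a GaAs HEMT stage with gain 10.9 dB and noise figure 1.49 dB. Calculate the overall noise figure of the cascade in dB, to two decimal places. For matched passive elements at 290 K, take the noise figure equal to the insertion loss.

Convert to linear (a loss of L dB is a gain of −L dB): F_i = 10^(NF_i/10), G_i = 10^(G_i,dB/10)
  Stage 1: F_1 = 10^(3.66/10) = 2.323, G_1 = 10^(−3.66/10) = 0.4305
  Stage 2: F_2 = 10^(1.49/10) = 1.409, G_2 = 10^(10.9/10) = 12.30
Friis cascade:
  F = 2.323 + (1.409 − 1)/0.4305 = 3.273
NF = 10 log₁₀(3.273) = 5.15 dB

5.15 dB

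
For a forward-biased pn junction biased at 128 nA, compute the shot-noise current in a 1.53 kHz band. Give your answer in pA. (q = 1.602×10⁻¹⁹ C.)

7.92 pA

I_n = √(2qI·B)
2qI·B = 2 × 1.602×10⁻¹⁹ × 1.28×10⁻⁷ × 1.53×10³ = 6.27×10⁻²³ A²
I_n = √(6.27×10⁻²³) = 7.92×10⁻¹² A = 7.92 pA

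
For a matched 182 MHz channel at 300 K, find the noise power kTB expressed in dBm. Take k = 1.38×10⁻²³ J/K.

−91.2 dBm

P_n = kTB = 1.38×10⁻²³ × 300 × 1.82×10⁸ = 7.53×10⁻¹³ W
In dBm: 10 log₁₀(7.53×10⁻¹³ / 10⁻³) = −91.2 dBm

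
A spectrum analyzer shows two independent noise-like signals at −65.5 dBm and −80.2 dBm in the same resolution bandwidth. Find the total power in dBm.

−65.4 dBm

Convert to linear, add, convert back:
P₁ = 2.82×10⁻¹⁰ W, P₂ = 9.55×10⁻¹² W
P_tot = 2.91×10⁻¹⁰ W → 10 log₁₀(P_tot / 10⁻³) = −65.4 dBm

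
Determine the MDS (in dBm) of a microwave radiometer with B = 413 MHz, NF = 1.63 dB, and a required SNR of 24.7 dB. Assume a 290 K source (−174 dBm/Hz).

−61.5 dBm

Sensitivity = −174 + 10 log₁₀(B) + NF + SNR_min
= −174 + 86.16 + 1.63 + 24.7
= −61.51 dBm → −61.5 dBm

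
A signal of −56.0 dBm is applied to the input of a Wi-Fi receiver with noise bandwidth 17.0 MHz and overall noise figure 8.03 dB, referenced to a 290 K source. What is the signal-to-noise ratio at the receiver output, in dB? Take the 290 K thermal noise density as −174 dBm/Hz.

37.7 dB

Noise floor: N = −174 + 10 log₁₀(B) + NF
10 log₁₀(1.70×10⁷) = 72.3 dB
N = −174 + 72.3 + 8.03 = −93.67 dBm
SNR = P_sig − N = −56.0 − (−93.67) = 37.67 dB → 37.7 dB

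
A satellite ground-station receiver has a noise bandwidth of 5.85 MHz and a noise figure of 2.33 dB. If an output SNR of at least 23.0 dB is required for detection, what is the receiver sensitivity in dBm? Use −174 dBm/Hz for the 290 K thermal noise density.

Sensitivity = −174 + 10 log₁₀(B) + NF + SNR_min
= −174 + 67.67 + 2.33 + 23.0
= −81.00 dBm → −81.0 dBm

−81.0 dBm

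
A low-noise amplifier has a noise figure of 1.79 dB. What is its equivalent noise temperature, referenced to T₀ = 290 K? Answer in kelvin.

148 K

F = 10^(1.79/10) = 1.51008
T_e = (F − 1)·T₀ = (1.51008 − 1) × 290 = 148 K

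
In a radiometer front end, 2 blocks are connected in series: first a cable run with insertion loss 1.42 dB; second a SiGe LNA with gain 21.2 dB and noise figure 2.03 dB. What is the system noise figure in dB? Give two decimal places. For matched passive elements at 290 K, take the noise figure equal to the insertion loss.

3.45 dB

Convert to linear (a loss of L dB is a gain of −L dB): F_i = 10^(NF_i/10), G_i = 10^(G_i,dB/10)
  Stage 1: F_1 = 10^(1.42/10) = 1.387, G_1 = 10^(−1.42/10) = 0.7211
  Stage 2: F_2 = 10^(2.03/10) = 1.596, G_2 = 10^(21.2/10) = 131.8
Friis cascade:
  F = 1.387 + (1.596 − 1)/0.7211 = 2.213
NF = 10 log₁₀(2.213) = 3.45 dB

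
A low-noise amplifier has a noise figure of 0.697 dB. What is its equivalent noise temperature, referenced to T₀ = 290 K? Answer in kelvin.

F = 10^(0.697/10) = 1.17409
T_e = (F − 1)·T₀ = (1.17409 − 1) × 290 = 50.5 K

50.5 K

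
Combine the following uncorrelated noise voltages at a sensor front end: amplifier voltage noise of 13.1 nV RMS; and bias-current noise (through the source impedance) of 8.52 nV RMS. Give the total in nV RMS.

15.6 nV

Uncorrelated sources add in power (mean-square): V_tot = √(ΣV_i²)
V_tot = √[(1.31×10⁻⁸)² + (8.52×10⁻⁹)²] = 1.56×10⁻⁸ V = 15.6 nV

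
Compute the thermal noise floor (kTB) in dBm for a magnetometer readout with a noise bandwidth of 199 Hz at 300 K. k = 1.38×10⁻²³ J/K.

P_n = kTB = 1.38×10⁻²³ × 300 × 1.99×10² = 8.24×10⁻¹⁹ W
In dBm: 10 log₁₀(8.24×10⁻¹⁹ / 10⁻³) = −150.8 dBm

−150.8 dBm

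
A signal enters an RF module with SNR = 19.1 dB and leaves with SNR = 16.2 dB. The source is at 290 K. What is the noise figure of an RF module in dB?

NF (dB) = SNR_in(dB) − SNR_out(dB) when the source is at T₀
NF = 19.1 − 16.2 = 2.9 dB

2.9 dB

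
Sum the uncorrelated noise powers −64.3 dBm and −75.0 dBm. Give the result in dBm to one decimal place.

Convert to linear, add, convert back:
P₁ = 3.72×10⁻¹⁰ W, P₂ = 3.16×10⁻¹¹ W
P_tot = 4.03×10⁻¹⁰ W → 10 log₁₀(P_tot / 10⁻³) = −63.9 dBm

−63.9 dBm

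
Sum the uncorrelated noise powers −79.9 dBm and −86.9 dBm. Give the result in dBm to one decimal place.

Convert to linear, add, convert back:
P₁ = 1.02×10⁻¹¹ W, P₂ = 2.04×10⁻¹² W
P_tot = 1.23×10⁻¹¹ W → 10 log₁₀(P_tot / 10⁻³) = −79.1 dBm

−79.1 dBm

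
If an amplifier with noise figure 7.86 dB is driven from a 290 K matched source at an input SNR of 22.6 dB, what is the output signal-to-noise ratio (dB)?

By definition F = SNR_in/SNR_out, so in dB: SNR_out = SNR_in − NF
SNR_out = 22.6 − 7.86 = 14.74 dB

14.74 dB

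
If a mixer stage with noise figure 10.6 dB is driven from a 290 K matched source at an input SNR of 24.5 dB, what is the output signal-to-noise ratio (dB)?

13.9 dB

By definition F = SNR_in/SNR_out, so in dB: SNR_out = SNR_in − NF
SNR_out = 24.5 − 10.6 = 13.9 dB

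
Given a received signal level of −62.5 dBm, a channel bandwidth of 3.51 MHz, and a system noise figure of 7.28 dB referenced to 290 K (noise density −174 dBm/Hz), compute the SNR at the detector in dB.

Noise floor: N = −174 + 10 log₁₀(B) + NF
10 log₁₀(3.51×10⁶) = 65.45 dB
N = −174 + 65.45 + 7.28 = −101.27 dBm
SNR = P_sig − N = −62.5 − (−101.27) = 38.77 dB → 38.8 dB

38.8 dB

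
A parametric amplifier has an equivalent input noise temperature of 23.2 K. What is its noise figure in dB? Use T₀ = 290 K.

F = 1 + T_e/T₀ = 1 + 23.2/290 = 1.08
NF = 10 log₁₀(1.08) = 0.334 dB

0.334 dB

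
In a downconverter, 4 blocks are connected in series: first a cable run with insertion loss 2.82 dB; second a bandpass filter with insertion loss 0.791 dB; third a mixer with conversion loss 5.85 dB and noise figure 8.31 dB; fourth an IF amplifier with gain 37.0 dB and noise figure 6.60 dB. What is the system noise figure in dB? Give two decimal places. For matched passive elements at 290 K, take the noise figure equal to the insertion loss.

16.73 dB

Convert to linear (a loss of L dB is a gain of −L dB): F_i = 10^(NF_i/10), G_i = 10^(G_i,dB/10)
  Stage 1: F_1 = 10^(2.82/10) = 1.914, G_1 = 10^(−2.82/10) = 0.5224
  Stage 2: F_2 = 10^(0.791/10) = 1.200, G_2 = 10^(−0.791/10) = 0.8335
  Stage 3: F_3 = 10^(8.31/10) = 6.776, G_3 = 10^(−5.85/10) = 0.2600
  Stage 4: F_4 = 10^(6.60/10) = 4.571, G_4 = 10^(37.0/10) = 5012
Friis cascade:
  F = 1.914 + (1.200 − 1)/0.5224 + (6.776 − 1)/0.4354 + (4.571 − 1)/0.1132 = 47.10
NF = 10 log₁₀(47.10) = 16.73 dB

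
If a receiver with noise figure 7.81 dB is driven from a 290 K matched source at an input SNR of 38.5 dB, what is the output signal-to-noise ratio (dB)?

By definition F = SNR_in/SNR_out, so in dB: SNR_out = SNR_in − NF
SNR_out = 38.5 − 7.81 = 30.69 dB

30.69 dB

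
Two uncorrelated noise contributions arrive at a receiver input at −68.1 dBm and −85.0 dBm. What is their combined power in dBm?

Convert to linear, add, convert back:
P₁ = 1.55×10⁻¹⁰ W, P₂ = 3.16×10⁻¹² W
P_tot = 1.58×10⁻¹⁰ W → 10 log₁₀(P_tot / 10⁻³) = −68.0 dBm

−68.0 dBm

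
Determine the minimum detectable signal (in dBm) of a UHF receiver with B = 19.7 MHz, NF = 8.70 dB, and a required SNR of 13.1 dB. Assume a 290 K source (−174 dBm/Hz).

−79.3 dBm

Sensitivity = −174 + 10 log₁₀(B) + NF + SNR_min
= −174 + 72.94 + 8.70 + 13.1
= −79.26 dBm → −79.3 dBm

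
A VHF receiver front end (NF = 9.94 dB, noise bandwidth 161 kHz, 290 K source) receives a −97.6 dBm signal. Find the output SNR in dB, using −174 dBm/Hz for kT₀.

Noise floor: N = −174 + 10 log₁₀(B) + NF
10 log₁₀(1.61×10⁵) = 52.07 dB
N = −174 + 52.07 + 9.94 = −111.99 dBm
SNR = P_sig − N = −97.6 − (−111.99) = 14.39 dB → 14.4 dB

14.4 dB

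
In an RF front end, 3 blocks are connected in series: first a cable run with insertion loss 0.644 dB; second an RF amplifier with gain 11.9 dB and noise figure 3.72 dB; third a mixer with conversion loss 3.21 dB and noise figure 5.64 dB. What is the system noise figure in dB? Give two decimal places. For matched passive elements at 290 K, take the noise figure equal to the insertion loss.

Convert to linear (a loss of L dB is a gain of −L dB): F_i = 10^(NF_i/10), G_i = 10^(G_i,dB/10)
  Stage 1: F_1 = 10^(0.644/10) = 1.160, G_1 = 10^(−0.644/10) = 0.8622
  Stage 2: F_2 = 10^(3.72/10) = 2.355, G_2 = 10^(11.9/10) = 15.49
  Stage 3: F_3 = 10^(5.64/10) = 3.664, G_3 = 10^(−3.21/10) = 0.4775
Friis cascade:
  F = 1.160 + (2.355 − 1)/0.8622 + (3.664 − 1)/13.35 = 2.931
NF = 10 log₁₀(2.931) = 4.67 dB

4.67 dB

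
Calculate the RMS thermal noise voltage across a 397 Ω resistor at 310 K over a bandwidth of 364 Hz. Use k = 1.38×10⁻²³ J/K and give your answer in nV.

V_n = √(4kTRB)
4kTRB = 4 × 1.38×10⁻²³ × 310 × 3.97×10² × 3.64×10² = 2.47×10⁻¹⁵ V²
V_n = √(2.47×10⁻¹⁵) = 4.97×10⁻⁸ V = 49.7 nV

49.7 nV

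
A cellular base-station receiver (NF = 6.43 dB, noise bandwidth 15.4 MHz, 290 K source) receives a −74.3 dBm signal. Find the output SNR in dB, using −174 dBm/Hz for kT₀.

21.4 dB

Noise floor: N = −174 + 10 log₁₀(B) + NF
10 log₁₀(1.54×10⁷) = 71.88 dB
N = −174 + 71.88 + 6.43 = −95.69 dBm
SNR = P_sig − N = −74.3 − (−95.69) = 21.39 dB → 21.4 dB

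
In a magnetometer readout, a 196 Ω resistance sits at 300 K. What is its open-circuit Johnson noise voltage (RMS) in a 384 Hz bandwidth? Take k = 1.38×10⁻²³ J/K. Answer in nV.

V_n = √(4kTRB)
4kTRB = 4 × 1.38×10⁻²³ × 300 × 1.96×10² × 3.84×10² = 1.25×10⁻¹⁵ V²
V_n = √(1.25×10⁻¹⁵) = 3.53×10⁻⁸ V = 35.3 nV

35.3 nV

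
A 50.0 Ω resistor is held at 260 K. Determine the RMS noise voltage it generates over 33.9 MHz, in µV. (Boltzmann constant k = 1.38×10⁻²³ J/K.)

V_n = √(4kTRB)
4kTRB = 4 × 1.38×10⁻²³ × 260 × 5.00×10¹ × 3.39×10⁷ = 2.43×10⁻¹¹ V²
V_n = √(2.43×10⁻¹¹) = 4.93×10⁻⁶ V = 4.93 µV

4.93 µV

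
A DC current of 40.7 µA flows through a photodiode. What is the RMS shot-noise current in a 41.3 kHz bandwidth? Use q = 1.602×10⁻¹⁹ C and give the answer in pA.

I_n = √(2qI·B)
2qI·B = 2 × 1.602×10⁻¹⁹ × 4.07×10⁻⁵ × 4.13×10⁴ = 5.39×10⁻¹⁹ A²
I_n = √(5.39×10⁻¹⁹) = 7.34×10⁻¹⁰ A = 734 pA

734 pA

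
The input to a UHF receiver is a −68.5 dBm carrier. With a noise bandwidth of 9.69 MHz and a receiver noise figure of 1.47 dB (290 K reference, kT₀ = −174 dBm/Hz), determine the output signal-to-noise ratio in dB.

34.2 dB

Noise floor: N = −174 + 10 log₁₀(B) + NF
10 log₁₀(9.69×10⁶) = 69.86 dB
N = −174 + 69.86 + 1.47 = −102.67 dBm
SNR = P_sig − N = −68.5 − (−102.67) = 34.17 dB → 34.2 dB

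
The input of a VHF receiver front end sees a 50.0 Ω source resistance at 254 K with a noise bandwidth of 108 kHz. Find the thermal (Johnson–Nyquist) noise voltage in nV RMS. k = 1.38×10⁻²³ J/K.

275 nV

V_n = √(4kTRB)
4kTRB = 4 × 1.38×10⁻²³ × 254 × 5.00×10¹ × 1.08×10⁵ = 7.57×10⁻¹⁴ V²
V_n = √(7.57×10⁻¹⁴) = 2.75×10⁻⁷ V = 275 nV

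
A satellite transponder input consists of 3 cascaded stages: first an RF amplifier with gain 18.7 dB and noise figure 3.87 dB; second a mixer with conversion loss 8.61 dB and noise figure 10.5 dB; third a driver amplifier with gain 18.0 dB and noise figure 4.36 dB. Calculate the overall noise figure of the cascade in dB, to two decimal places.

4.39 dB

Convert to linear (a loss of L dB is a gain of −L dB): F_i = 10^(NF_i/10), G_i = 10^(G_i,dB/10)
  Stage 1: F_1 = 10^(3.87/10) = 2.438, G_1 = 10^(18.7/10) = 74.13
  Stage 2: F_2 = 10^(10.5/10) = 11.22, G_2 = 10^(−8.61/10) = 0.1377
  Stage 3: F_3 = 10^(4.36/10) = 2.729, G_3 = 10^(18.0/10) = 63.10
Friis cascade:
  F = 2.438 + (11.22 − 1)/74.13 + (2.729 − 1)/10.21 = 2.745
NF = 10 log₁₀(2.745) = 4.39 dB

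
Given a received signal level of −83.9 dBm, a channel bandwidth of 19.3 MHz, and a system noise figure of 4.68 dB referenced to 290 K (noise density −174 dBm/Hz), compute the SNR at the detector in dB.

12.6 dB

Noise floor: N = −174 + 10 log₁₀(B) + NF
10 log₁₀(1.93×10⁷) = 72.86 dB
N = −174 + 72.86 + 4.68 = −96.46 dBm
SNR = P_sig − N = −83.9 − (−96.46) = 12.56 dB → 12.6 dB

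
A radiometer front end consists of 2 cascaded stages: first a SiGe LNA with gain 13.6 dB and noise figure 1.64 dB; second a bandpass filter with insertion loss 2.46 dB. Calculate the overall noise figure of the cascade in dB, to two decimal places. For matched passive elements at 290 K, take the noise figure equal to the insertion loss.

1.74 dB

Convert to linear (a loss of L dB is a gain of −L dB): F_i = 10^(NF_i/10), G_i = 10^(G_i,dB/10)
  Stage 1: F_1 = 10^(1.64/10) = 1.459, G_1 = 10^(13.6/10) = 22.91
  Stage 2: F_2 = 10^(2.46/10) = 1.762, G_2 = 10^(−2.46/10) = 0.5675
Friis cascade:
  F = 1.459 + (1.762 − 1)/22.91 = 1.492
NF = 10 log₁₀(1.492) = 1.74 dB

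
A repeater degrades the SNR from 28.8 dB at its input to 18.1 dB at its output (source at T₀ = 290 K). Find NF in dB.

10.7 dB

NF (dB) = SNR_in(dB) − SNR_out(dB) when the source is at T₀
NF = 28.8 − 18.1 = 10.7 dB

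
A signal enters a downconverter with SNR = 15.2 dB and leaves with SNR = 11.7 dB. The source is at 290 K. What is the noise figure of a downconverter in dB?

NF (dB) = SNR_in(dB) − SNR_out(dB) when the source is at T₀
NF = 15.2 − 11.7 = 3.5 dB

3.5 dB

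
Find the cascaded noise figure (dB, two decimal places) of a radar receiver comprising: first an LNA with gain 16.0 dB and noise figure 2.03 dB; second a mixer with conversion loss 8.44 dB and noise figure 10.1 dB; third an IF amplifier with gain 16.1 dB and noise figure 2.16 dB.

Convert to linear (a loss of L dB is a gain of −L dB): F_i = 10^(NF_i/10), G_i = 10^(G_i,dB/10)
  Stage 1: F_1 = 10^(2.03/10) = 1.596, G_1 = 10^(16.0/10) = 39.81
  Stage 2: F_2 = 10^(10.1/10) = 10.23, G_2 = 10^(−8.44/10) = 0.1432
  Stage 3: F_3 = 10^(2.16/10) = 1.644, G_3 = 10^(16.1/10) = 40.74
Friis cascade:
  F = 1.596 + (10.23 − 1)/39.81 + (1.644 − 1)/5.702 = 1.941
NF = 10 log₁₀(1.941) = 2.88 dB

2.88 dB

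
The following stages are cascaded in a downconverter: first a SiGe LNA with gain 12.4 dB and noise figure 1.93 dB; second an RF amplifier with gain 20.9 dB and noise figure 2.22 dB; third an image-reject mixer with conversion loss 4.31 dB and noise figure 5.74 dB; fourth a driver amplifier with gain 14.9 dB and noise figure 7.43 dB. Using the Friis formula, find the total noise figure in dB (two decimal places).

2.05 dB

Convert to linear (a loss of L dB is a gain of −L dB): F_i = 10^(NF_i/10), G_i = 10^(G_i,dB/10)
  Stage 1: F_1 = 10^(1.93/10) = 1.560, G_1 = 10^(12.4/10) = 17.38
  Stage 2: F_2 = 10^(2.22/10) = 1.667, G_2 = 10^(20.9/10) = 123.0
  Stage 3: F_3 = 10^(5.74/10) = 3.750, G_3 = 10^(−4.31/10) = 0.3707
  Stage 4: F_4 = 10^(7.43/10) = 5.534, G_4 = 10^(14.9/10) = 30.90
Friis cascade:
  F = 1.560 + (1.667 − 1)/17.38 + (3.750 − 1)/2138 + (5.534 − 1)/792.5 = 1.605
NF = 10 log₁₀(1.605) = 2.05 dB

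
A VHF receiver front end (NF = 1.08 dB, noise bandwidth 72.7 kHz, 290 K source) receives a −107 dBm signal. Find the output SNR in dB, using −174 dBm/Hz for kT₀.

17.3 dB

Noise floor: N = −174 + 10 log₁₀(B) + NF
10 log₁₀(7.27×10⁴) = 48.62 dB
N = −174 + 48.62 + 1.08 = −124.30 dBm
SNR = P_sig − N = −107 − (−124.30) = 17.30 dB → 17.3 dB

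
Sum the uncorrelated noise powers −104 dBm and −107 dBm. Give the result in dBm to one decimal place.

Convert to linear, add, convert back:
P₁ = 3.98×10⁻¹⁴ W, P₂ = 2.00×10⁻¹⁴ W
P_tot = 5.98×10⁻¹⁴ W → 10 log₁₀(P_tot / 10⁻³) = −102.2 dBm

−102.2 dBm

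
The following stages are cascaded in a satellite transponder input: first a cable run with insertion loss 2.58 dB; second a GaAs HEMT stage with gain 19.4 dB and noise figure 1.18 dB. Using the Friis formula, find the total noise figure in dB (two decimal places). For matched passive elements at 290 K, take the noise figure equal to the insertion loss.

Convert to linear (a loss of L dB is a gain of −L dB): F_i = 10^(NF_i/10), G_i = 10^(G_i,dB/10)
  Stage 1: F_1 = 10^(2.58/10) = 1.811, G_1 = 10^(−2.58/10) = 0.5521
  Stage 2: F_2 = 10^(1.18/10) = 1.312, G_2 = 10^(19.4/10) = 87.10
Friis cascade:
  F = 1.811 + (1.312 − 1)/0.5521 = 2.377
NF = 10 log₁₀(2.377) = 3.76 dB

3.76 dB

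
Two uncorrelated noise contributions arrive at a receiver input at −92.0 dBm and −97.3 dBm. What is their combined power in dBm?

−90.9 dBm

Convert to linear, add, convert back:
P₁ = 6.31×10⁻¹³ W, P₂ = 1.86×10⁻¹³ W
P_tot = 8.17×10⁻¹³ W → 10 log₁₀(P_tot / 10⁻³) = −90.9 dBm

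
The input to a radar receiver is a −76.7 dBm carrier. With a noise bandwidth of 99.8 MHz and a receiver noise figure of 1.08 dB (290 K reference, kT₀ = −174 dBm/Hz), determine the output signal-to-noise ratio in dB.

Noise floor: N = −174 + 10 log₁₀(B) + NF
10 log₁₀(9.98×10⁷) = 79.99 dB
N = −174 + 79.99 + 1.08 = −92.93 dBm
SNR = P_sig − N = −76.7 − (−92.93) = 16.23 dB → 16.2 dB

16.2 dB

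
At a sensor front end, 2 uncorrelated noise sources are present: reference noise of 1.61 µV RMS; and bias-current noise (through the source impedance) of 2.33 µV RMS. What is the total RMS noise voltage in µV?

2.83 µV

Uncorrelated sources add in power (mean-square): V_tot = √(ΣV_i²)
V_tot = √[(1.61×10⁻⁶)² + (2.33×10⁻⁶)²] = 2.83×10⁻⁶ V = 2.83 µV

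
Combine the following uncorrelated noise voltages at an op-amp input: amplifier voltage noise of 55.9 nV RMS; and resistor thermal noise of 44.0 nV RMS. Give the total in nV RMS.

Uncorrelated sources add in power (mean-square): V_tot = √(ΣV_i²)
V_tot = √[(5.59×10⁻⁸)² + (4.40×10⁻⁸)²] = 7.11×10⁻⁸ V = 71.1 nV

71.1 nV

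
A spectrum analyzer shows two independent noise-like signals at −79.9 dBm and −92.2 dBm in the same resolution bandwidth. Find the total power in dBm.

Convert to linear, add, convert back:
P₁ = 1.02×10⁻¹¹ W, P₂ = 6.03×10⁻¹³ W
P_tot = 1.08×10⁻¹¹ W → 10 log₁₀(P_tot / 10⁻³) = −79.7 dBm

−79.7 dBm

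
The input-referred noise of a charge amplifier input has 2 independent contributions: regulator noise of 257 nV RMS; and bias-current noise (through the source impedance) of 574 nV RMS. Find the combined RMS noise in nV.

629 nV

Uncorrelated sources add in power (mean-square): V_tot = √(ΣV_i²)
V_tot = √[(2.57×10⁻⁷)² + (5.74×10⁻⁷)²] = 6.29×10⁻⁷ V = 629 nV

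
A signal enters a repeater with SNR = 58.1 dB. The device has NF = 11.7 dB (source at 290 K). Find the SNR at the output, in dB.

46.4 dB

By definition F = SNR_in/SNR_out, so in dB: SNR_out = SNR_in − NF
SNR_out = 58.1 − 11.7 = 46.4 dB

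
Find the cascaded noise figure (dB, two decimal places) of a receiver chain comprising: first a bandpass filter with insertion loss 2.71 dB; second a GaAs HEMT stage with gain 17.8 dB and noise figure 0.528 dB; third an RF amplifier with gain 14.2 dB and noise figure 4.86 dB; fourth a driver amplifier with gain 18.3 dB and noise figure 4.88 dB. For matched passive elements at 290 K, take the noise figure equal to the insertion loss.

Convert to linear (a loss of L dB is a gain of −L dB): F_i = 10^(NF_i/10), G_i = 10^(G_i,dB/10)
  Stage 1: F_1 = 10^(2.71/10) = 1.866, G_1 = 10^(−2.71/10) = 0.5358
  Stage 2: F_2 = 10^(0.528/10) = 1.129, G_2 = 10^(17.8/10) = 60.26
  Stage 3: F_3 = 10^(4.86/10) = 3.062, G_3 = 10^(14.2/10) = 26.30
  Stage 4: F_4 = 10^(4.88/10) = 3.076, G_4 = 10^(18.3/10) = 67.61
Friis cascade:
  F = 1.866 + (1.129 − 1)/0.5358 + (3.062 − 1)/32.28 + (3.076 − 1)/849.2 = 2.174
NF = 10 log₁₀(2.174) = 3.37 dB

3.37 dB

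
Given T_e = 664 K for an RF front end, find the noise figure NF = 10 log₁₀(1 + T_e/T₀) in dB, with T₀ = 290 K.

F = 1 + T_e/T₀ = 1 + 664/290 = 3.28966
NF = 10 log₁₀(3.28966) = 5.17 dB

5.17 dB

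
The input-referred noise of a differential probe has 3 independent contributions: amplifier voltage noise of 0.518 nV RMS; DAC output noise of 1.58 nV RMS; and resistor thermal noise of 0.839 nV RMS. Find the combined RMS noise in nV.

Uncorrelated sources add in power (mean-square): V_tot = √(ΣV_i²)
V_tot = √[(5.18×10⁻¹⁰)² + (1.58×10⁻⁹)² + (8.39×10⁻¹⁰)²] = 1.86×10⁻⁹ V = 1.86 nV

1.86 nV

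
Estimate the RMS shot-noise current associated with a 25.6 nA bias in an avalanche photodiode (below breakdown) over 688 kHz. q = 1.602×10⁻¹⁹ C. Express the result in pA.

I_n = √(2qI·B)
2qI·B = 2 × 1.602×10⁻¹⁹ × 2.56×10⁻⁸ × 6.88×10⁵ = 5.64×10⁻²¹ A²
I_n = √(5.64×10⁻²¹) = 7.51×10⁻¹¹ A = 75.1 pA

75.1 pA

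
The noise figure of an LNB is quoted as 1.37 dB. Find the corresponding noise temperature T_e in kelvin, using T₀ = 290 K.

F = 10^(1.37/10) = 1.37088
T_e = (F − 1)·T₀ = (1.37088 − 1) × 290 = 108 K

108 K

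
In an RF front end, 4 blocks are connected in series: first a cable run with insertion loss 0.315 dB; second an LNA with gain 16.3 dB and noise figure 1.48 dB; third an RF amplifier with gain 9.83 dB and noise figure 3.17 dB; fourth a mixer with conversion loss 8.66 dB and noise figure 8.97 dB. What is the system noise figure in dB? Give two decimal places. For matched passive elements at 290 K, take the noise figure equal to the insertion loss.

1.92 dB

Convert to linear (a loss of L dB is a gain of −L dB): F_i = 10^(NF_i/10), G_i = 10^(G_i,dB/10)
  Stage 1: F_1 = 10^(0.315/10) = 1.075, G_1 = 10^(−0.315/10) = 0.9300
  Stage 2: F_2 = 10^(1.48/10) = 1.406, G_2 = 10^(16.3/10) = 42.66
  Stage 3: F_3 = 10^(3.17/10) = 2.075, G_3 = 10^(9.83/10) = 9.616
  Stage 4: F_4 = 10^(8.97/10) = 7.889, G_4 = 10^(−8.66/10) = 0.1361
Friis cascade:
  F = 1.075 + (1.406 − 1)/0.9300 + (2.075 − 1)/39.67 + (7.889 − 1)/381.5 = 1.557
NF = 10 log₁₀(1.557) = 1.92 dB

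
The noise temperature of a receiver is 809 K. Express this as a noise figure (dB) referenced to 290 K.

5.79 dB

F = 1 + T_e/T₀ = 1 + 809/290 = 3.78966
NF = 10 log₁₀(3.78966) = 5.79 dB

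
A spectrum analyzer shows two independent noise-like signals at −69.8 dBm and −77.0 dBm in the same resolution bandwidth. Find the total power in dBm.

−69.0 dBm

Convert to linear, add, convert back:
P₁ = 1.05×10⁻¹⁰ W, P₂ = 2.00×10⁻¹¹ W
P_tot = 1.25×10⁻¹⁰ W → 10 log₁₀(P_tot / 10⁻³) = −69.0 dBm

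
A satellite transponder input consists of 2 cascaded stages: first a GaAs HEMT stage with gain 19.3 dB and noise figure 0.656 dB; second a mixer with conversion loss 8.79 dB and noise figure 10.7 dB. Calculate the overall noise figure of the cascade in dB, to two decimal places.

Convert to linear (a loss of L dB is a gain of −L dB): F_i = 10^(NF_i/10), G_i = 10^(G_i,dB/10)
  Stage 1: F_1 = 10^(0.656/10) = 1.163, G_1 = 10^(19.3/10) = 85.11
  Stage 2: F_2 = 10^(10.7/10) = 11.75, G_2 = 10^(−8.79/10) = 0.1321
Friis cascade:
  F = 1.163 + (11.75 − 1)/85.11 = 1.289
NF = 10 log₁₀(1.289) = 1.10 dB

1.10 dB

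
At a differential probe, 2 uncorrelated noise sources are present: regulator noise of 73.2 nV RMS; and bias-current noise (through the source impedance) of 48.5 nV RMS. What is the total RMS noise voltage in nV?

Uncorrelated sources add in power (mean-square): V_tot = √(ΣV_i²)
V_tot = √[(7.32×10⁻⁸)² + (4.85×10⁻⁸)²] = 8.78×10⁻⁸ V = 87.8 nV

87.8 nV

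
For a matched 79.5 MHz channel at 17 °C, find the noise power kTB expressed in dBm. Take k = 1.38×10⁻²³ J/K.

T = 17 °C + 273.15 = 290.15 K
P_n = kTB = 1.38×10⁻²³ × 290.15 × 7.95×10⁷ = 3.18×10⁻¹³ W
In dBm: 10 log₁₀(3.18×10⁻¹³ / 10⁻³) = −95.0 dBm

−95.0 dBm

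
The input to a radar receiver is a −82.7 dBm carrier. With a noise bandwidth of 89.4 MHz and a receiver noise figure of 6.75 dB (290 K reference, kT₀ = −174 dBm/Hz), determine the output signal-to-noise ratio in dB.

Noise floor: N = −174 + 10 log₁₀(B) + NF
10 log₁₀(8.94×10⁷) = 79.51 dB
N = −174 + 79.51 + 6.75 = −87.74 dBm
SNR = P_sig − N = −82.7 − (−87.74) = 5.04 dB → 5.0 dB

5.0 dB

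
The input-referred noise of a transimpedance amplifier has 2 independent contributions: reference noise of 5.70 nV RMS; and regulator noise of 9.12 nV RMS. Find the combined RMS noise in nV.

Uncorrelated sources add in power (mean-square): V_tot = √(ΣV_i²)
V_tot = √[(5.70×10⁻⁹)² + (9.12×10⁻⁹)²] = 1.08×10⁻⁸ V = 10.8 nV

10.8 nV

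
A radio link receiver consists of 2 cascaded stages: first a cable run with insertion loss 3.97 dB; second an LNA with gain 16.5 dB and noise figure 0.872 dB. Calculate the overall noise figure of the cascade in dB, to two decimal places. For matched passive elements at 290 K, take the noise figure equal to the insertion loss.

Convert to linear (a loss of L dB is a gain of −L dB): F_i = 10^(NF_i/10), G_i = 10^(G_i,dB/10)
  Stage 1: F_1 = 10^(3.97/10) = 2.495, G_1 = 10^(−3.97/10) = 0.4009
  Stage 2: F_2 = 10^(0.872/10) = 1.222, G_2 = 10^(16.5/10) = 44.67
Friis cascade:
  F = 2.495 + (1.222 − 1)/0.4009 = 3.049
NF = 10 log₁₀(3.049) = 4.84 dB

4.84 dB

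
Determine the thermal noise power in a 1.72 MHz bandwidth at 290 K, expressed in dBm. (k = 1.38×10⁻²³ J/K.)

P_n = kTB = 1.38×10⁻²³ × 290 × 1.72×10⁶ = 6.88×10⁻¹⁵ W
In dBm: 10 log₁₀(6.88×10⁻¹⁵ / 10⁻³) = −111.6 dBm

−111.6 dBm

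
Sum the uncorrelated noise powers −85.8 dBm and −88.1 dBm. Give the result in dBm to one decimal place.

−83.8 dBm

Convert to linear, add, convert back:
P₁ = 2.63×10⁻¹² W, P₂ = 1.55×10⁻¹² W
P_tot = 4.18×10⁻¹² W → 10 log₁₀(P_tot / 10⁻³) = −83.8 dBm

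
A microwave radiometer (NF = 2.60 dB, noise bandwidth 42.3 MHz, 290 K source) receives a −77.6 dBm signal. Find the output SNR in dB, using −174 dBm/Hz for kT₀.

17.5 dB

Noise floor: N = −174 + 10 log₁₀(B) + NF
10 log₁₀(4.23×10⁷) = 76.26 dB
N = −174 + 76.26 + 2.60 = −95.14 dBm
SNR = P_sig − N = −77.6 − (−95.14) = 17.54 dB → 17.5 dB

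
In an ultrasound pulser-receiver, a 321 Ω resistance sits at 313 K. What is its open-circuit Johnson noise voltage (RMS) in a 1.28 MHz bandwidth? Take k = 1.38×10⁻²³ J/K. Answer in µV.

V_n = √(4kTRB)
4kTRB = 4 × 1.38×10⁻²³ × 313 × 3.21×10² × 1.28×10⁶ = 7.10×10⁻¹² V²
V_n = √(7.10×10⁻¹²) = 2.66×10⁻⁶ V = 2.66 µV

2.66 µV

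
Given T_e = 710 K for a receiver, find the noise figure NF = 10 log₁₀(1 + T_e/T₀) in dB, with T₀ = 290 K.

5.38 dB

F = 1 + T_e/T₀ = 1 + 710/290 = 3.44828
NF = 10 log₁₀(3.44828) = 5.38 dB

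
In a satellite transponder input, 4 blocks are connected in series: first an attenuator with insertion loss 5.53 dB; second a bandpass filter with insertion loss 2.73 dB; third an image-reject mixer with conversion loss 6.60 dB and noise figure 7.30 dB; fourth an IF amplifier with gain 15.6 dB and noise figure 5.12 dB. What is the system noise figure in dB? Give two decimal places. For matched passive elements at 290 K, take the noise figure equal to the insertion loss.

Convert to linear (a loss of L dB is a gain of −L dB): F_i = 10^(NF_i/10), G_i = 10^(G_i,dB/10)
  Stage 1: F_1 = 10^(5.53/10) = 3.573, G_1 = 10^(−5.53/10) = 0.2799
  Stage 2: F_2 = 10^(2.73/10) = 1.875, G_2 = 10^(−2.73/10) = 0.5333
  Stage 3: F_3 = 10^(7.30/10) = 5.370, G_3 = 10^(−6.60/10) = 0.2188
  Stage 4: F_4 = 10^(5.12/10) = 3.251, G_4 = 10^(15.6/10) = 36.31
Friis cascade:
  F = 3.573 + (1.875 − 1)/0.2799 + (5.370 − 1)/0.1493 + (3.251 − 1)/0.03266 = 104.9
NF = 10 log₁₀(104.9) = 20.21 dB

20.21 dB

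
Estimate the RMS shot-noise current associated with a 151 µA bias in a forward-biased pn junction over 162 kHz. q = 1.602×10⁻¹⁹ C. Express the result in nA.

2.80 nA

I_n = √(2qI·B)
2qI·B = 2 × 1.602×10⁻¹⁹ × 1.51×10⁻⁴ × 1.62×10⁵ = 7.84×10⁻¹⁸ A²
I_n = √(7.84×10⁻¹⁸) = 2.80×10⁻⁹ A = 2.80 nA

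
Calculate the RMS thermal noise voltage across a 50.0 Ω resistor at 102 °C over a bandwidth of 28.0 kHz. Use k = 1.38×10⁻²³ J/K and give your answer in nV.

T = 102 °C + 273.15 = 375.15 K
V_n = √(4kTRB)
4kTRB = 4 × 1.38×10⁻²³ × 375.15 × 5.00×10¹ × 2.80×10⁴ = 2.90×10⁻¹⁴ V²
V_n = √(2.90×10⁻¹⁴) = 1.70×10⁻⁷ V = 170 nV

170 nV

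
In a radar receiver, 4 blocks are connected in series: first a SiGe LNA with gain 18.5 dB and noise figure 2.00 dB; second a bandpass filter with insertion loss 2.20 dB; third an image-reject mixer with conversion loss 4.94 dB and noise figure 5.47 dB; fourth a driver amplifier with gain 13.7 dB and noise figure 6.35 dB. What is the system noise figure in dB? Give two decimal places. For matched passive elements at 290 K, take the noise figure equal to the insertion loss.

2.78 dB

Convert to linear (a loss of L dB is a gain of −L dB): F_i = 10^(NF_i/10), G_i = 10^(G_i,dB/10)
  Stage 1: F_1 = 10^(2.00/10) = 1.585, G_1 = 10^(18.5/10) = 70.79
  Stage 2: F_2 = 10^(2.20/10) = 1.660, G_2 = 10^(−2.20/10) = 0.6026
  Stage 3: F_3 = 10^(5.47/10) = 3.524, G_3 = 10^(−4.94/10) = 0.3206
  Stage 4: F_4 = 10^(6.35/10) = 4.315, G_4 = 10^(13.7/10) = 23.44
Friis cascade:
  F = 1.585 + (1.660 − 1)/70.79 + (3.524 − 1)/42.66 + (4.315 − 1)/13.68 = 1.896
NF = 10 log₁₀(1.896) = 2.78 dB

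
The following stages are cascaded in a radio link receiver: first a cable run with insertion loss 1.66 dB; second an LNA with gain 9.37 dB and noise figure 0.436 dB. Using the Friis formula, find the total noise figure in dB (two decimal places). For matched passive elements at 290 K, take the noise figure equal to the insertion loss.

Convert to linear (a loss of L dB is a gain of −L dB): F_i = 10^(NF_i/10), G_i = 10^(G_i,dB/10)
  Stage 1: F_1 = 10^(1.66/10) = 1.466, G_1 = 10^(−1.66/10) = 0.6823
  Stage 2: F_2 = 10^(0.436/10) = 1.106, G_2 = 10^(9.37/10) = 8.650
Friis cascade:
  F = 1.466 + (1.106 − 1)/0.6823 = 1.620
NF = 10 log₁₀(1.620) = 2.10 dB

2.10 dB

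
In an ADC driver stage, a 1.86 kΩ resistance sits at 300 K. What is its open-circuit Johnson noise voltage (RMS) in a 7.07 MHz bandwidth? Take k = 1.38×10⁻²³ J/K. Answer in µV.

14.8 µV

V_n = √(4kTRB)
4kTRB = 4 × 1.38×10⁻²³ × 300 × 1.86×10³ × 7.07×10⁶ = 2.18×10⁻¹⁰ V²
V_n = √(2.18×10⁻¹⁰) = 1.48×10⁻⁵ V = 14.8 µV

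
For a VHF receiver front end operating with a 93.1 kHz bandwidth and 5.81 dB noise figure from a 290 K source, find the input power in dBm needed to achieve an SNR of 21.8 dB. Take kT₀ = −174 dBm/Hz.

Sensitivity = −174 + 10 log₁₀(B) + NF + SNR_min
= −174 + 49.69 + 5.81 + 21.8
= −96.70 dBm → −96.7 dBm

−96.7 dBm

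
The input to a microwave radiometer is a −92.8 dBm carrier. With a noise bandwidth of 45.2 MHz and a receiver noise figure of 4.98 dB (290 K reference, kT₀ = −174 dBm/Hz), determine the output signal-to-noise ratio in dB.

Noise floor: N = −174 + 10 log₁₀(B) + NF
10 log₁₀(4.52×10⁷) = 76.55 dB
N = −174 + 76.55 + 4.98 = −92.47 dBm
SNR = P_sig − N = −92.8 − (−92.47) = −0.33 dB → −0.3 dB

−0.3 dB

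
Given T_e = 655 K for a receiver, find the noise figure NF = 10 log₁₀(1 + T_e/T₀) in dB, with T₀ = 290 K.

5.13 dB

F = 1 + T_e/T₀ = 1 + 655/290 = 3.25862
NF = 10 log₁₀(3.25862) = 5.13 dB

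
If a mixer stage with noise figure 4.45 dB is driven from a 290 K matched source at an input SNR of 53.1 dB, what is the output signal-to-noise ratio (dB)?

48.65 dB

By definition F = SNR_in/SNR_out, so in dB: SNR_out = SNR_in − NF
SNR_out = 53.1 − 4.45 = 48.65 dB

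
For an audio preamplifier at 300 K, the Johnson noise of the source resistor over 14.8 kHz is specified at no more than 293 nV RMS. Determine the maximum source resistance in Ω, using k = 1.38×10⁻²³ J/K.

350 Ω

Johnson–Nyquist: V_n = √(4kTRB) ⇒ R = V_n² / (4kTB)
4kTB = 4 × 1.38×10⁻²³ × 300 × 1.48×10⁴ = 2.45×10⁻¹⁶
R = (2.93×10⁻⁷)² / 2.45×10⁻¹⁶ = 3.50×10² Ω = 350 Ω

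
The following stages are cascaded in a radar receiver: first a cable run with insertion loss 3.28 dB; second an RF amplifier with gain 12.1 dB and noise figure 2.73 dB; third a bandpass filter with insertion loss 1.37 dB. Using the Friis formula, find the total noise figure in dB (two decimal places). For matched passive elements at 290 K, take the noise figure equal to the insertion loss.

Convert to linear (a loss of L dB is a gain of −L dB): F_i = 10^(NF_i/10), G_i = 10^(G_i,dB/10)
  Stage 1: F_1 = 10^(3.28/10) = 2.128, G_1 = 10^(−3.28/10) = 0.4699
  Stage 2: F_2 = 10^(2.73/10) = 1.875, G_2 = 10^(12.1/10) = 16.22
  Stage 3: F_3 = 10^(1.37/10) = 1.371, G_3 = 10^(−1.37/10) = 0.7295
Friis cascade:
  F = 2.128 + (1.875 − 1)/0.4699 + (1.371 − 1)/7.621 = 4.039
NF = 10 log₁₀(4.039) = 6.06 dB

6.06 dB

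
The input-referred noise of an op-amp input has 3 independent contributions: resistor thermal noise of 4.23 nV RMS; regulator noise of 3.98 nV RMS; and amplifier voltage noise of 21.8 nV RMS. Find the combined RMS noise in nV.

Uncorrelated sources add in power (mean-square): V_tot = √(ΣV_i²)
V_tot = √[(4.23×10⁻⁹)² + (3.98×10⁻⁹)² + (2.18×10⁻⁸)²] = 2.26×10⁻⁸ V = 22.6 nV

22.6 nV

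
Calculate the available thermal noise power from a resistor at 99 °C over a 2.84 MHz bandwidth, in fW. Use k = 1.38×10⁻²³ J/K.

T = 99 °C + 273.15 = 372.15 K
P_n = kTB = 1.38×10⁻²³ × 372.15 × 2.84×10⁶ = 1.46×10⁻¹⁴ W = 14.6 fW

14.6 fW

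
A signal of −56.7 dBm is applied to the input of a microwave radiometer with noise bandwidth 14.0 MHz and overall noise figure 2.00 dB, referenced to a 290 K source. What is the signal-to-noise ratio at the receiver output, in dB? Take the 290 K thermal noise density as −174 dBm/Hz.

43.8 dB

Noise floor: N = −174 + 10 log₁₀(B) + NF
10 log₁₀(1.40×10⁷) = 71.46 dB
N = −174 + 71.46 + 2.00 = −100.54 dBm
SNR = P_sig − N = −56.7 − (−100.54) = 43.84 dB → 43.8 dB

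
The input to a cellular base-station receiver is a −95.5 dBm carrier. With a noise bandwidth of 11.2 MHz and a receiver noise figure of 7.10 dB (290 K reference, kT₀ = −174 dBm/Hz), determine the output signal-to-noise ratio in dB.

Noise floor: N = −174 + 10 log₁₀(B) + NF
10 log₁₀(1.12×10⁷) = 70.49 dB
N = −174 + 70.49 + 7.10 = −96.41 dBm
SNR = P_sig − N = −95.5 − (−96.41) = 0.91 dB → 0.9 dB

0.9 dB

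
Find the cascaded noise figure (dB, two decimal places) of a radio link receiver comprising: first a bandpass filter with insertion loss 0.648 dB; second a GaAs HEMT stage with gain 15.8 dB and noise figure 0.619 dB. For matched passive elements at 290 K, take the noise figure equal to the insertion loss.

Convert to linear (a loss of L dB is a gain of −L dB): F_i = 10^(NF_i/10), G_i = 10^(G_i,dB/10)
  Stage 1: F_1 = 10^(0.648/10) = 1.161, G_1 = 10^(−0.648/10) = 0.8614
  Stage 2: F_2 = 10^(0.619/10) = 1.153, G_2 = 10^(15.8/10) = 38.02
Friis cascade:
  F = 1.161 + (1.153 − 1)/0.8614 = 1.339
NF = 10 log₁₀(1.339) = 1.27 dB

1.27 dB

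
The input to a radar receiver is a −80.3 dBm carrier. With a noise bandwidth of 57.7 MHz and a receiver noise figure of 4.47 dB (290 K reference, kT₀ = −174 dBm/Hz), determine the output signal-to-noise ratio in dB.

11.6 dB

Noise floor: N = −174 + 10 log₁₀(B) + NF
10 log₁₀(5.77×10⁷) = 77.61 dB
N = −174 + 77.61 + 4.47 = −91.92 dBm
SNR = P_sig − N = −80.3 − (−91.92) = 11.62 dB → 11.6 dB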